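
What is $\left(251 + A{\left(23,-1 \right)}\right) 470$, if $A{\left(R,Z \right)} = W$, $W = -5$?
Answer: $115620$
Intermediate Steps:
$A{\left(R,Z \right)} = -5$
$\left(251 + A{\left(23,-1 \right)}\right) 470 = \left(251 - 5\right) 470 = 246 \cdot 470 = 115620$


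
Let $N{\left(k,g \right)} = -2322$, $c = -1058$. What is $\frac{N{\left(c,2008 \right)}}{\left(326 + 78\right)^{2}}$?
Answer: $- \frac{1161}{81608} \approx -0.014227$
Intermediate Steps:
$\frac{N{\left(c,2008 \right)}}{\left(326 + 78\right)^{2}} = - \frac{2322}{\left(326 + 78\right)^{2}} = - \frac{2322}{404^{2}} = - \frac{2322}{163216} = \left(-2322\right) \frac{1}{163216} = - \frac{1161}{81608}$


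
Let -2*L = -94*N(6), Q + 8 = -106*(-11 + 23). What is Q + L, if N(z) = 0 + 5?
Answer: -1045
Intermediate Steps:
N(z) = 5
Q = -1280 (Q = -8 - 106*(-11 + 23) = -8 - 106*12 = -8 - 1272 = -1280)
L = 235 (L = -(-47)*5 = -½*(-470) = 235)
Q + L = -1280 + 235 = -1045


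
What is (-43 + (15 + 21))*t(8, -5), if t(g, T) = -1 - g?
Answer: 63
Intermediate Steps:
(-43 + (15 + 21))*t(8, -5) = (-43 + (15 + 21))*(-1 - 1*8) = (-43 + 36)*(-1 - 8) = -7*(-9) = 63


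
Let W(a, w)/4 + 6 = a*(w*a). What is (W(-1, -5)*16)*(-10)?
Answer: 7040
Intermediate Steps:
W(a, w) = -24 + 4*w*a² (W(a, w) = -24 + 4*(a*(w*a)) = -24 + 4*(a*(a*w)) = -24 + 4*(w*a²) = -24 + 4*w*a²)
(W(-1, -5)*16)*(-10) = ((-24 + 4*(-5)*(-1)²)*16)*(-10) = ((-24 + 4*(-5)*1)*16)*(-10) = ((-24 - 20)*16)*(-10) = -44*16*(-10) = -704*(-10) = 7040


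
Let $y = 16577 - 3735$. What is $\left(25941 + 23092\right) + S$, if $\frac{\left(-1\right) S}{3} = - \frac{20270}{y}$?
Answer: $\frac{314871298}{6421} \approx 49038.0$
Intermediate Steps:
$y = 12842$
$S = \frac{30405}{6421}$ ($S = - 3 \left(- \frac{20270}{12842}\right) = - 3 \left(\left(-20270\right) \frac{1}{12842}\right) = \left(-3\right) \left(- \frac{10135}{6421}\right) = \frac{30405}{6421} \approx 4.7352$)
$\left(25941 + 23092\right) + S = \left(25941 + 23092\right) + \frac{30405}{6421} = 49033 + \frac{30405}{6421} = \frac{314871298}{6421}$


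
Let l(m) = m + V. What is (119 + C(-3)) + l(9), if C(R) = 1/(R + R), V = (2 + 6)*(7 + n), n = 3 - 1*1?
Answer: 1199/6 ≈ 199.83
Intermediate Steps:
n = 2 (n = 3 - 1 = 2)
V = 72 (V = (2 + 6)*(7 + 2) = 8*9 = 72)
C(R) = 1/(2*R)
l(m) = 72 + m (l(m) = m + 72 = 72 + m)
(119 + C(-3)) + l(9) = (119 + (1/2)/(-3)) + (72 + 9) = (119 + (1/2)*(-1/3)) + 81 = (119 - 1/6) + 81 = 713/6 + 81 = 1199/6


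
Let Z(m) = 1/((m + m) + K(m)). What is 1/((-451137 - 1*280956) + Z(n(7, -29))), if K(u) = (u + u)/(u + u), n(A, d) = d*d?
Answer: -1683/1232112518 ≈ -1.3659e-6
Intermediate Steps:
n(A, d) = d**2
K(u) = 1 (K(u) = (2*u)/((2*u)) = (2*u)*(1/(2*u)) = 1)
Z(m) = 1/(1 + 2*m) (Z(m) = 1/((m + m) + 1) = 1/(2*m + 1) = 1/(1 + 2*m))
1/((-451137 - 1*280956) + Z(n(7, -29))) = 1/((-451137 - 1*280956) + 1/(1 + 2*(-29)**2)) = 1/((-451137 - 280956) + 1/(1 + 2*841)) = 1/(-732093 + 1/(1 + 1682)) = 1/(-732093 + 1/1683) = 1/(-1232112518/1683) = -1683/1232112518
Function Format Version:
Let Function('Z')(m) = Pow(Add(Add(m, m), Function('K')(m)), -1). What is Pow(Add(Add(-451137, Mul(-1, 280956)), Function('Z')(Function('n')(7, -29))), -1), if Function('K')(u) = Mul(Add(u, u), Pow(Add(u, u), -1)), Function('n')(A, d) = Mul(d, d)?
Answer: Rational(-1683, 1232112518) ≈ -1.3659e-6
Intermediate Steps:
Function('n')(A, d) = Pow(d, 2)
Function('K')(u) = 1 (Function('K')(u) = Mul(Mul(2, u), Pow(Mul(2, u), -1)) = Mul(Mul(2, u), Mul(Rational(1, 2), Pow(u, -1))) = 1)
Function('Z')(m) = Pow(Add(1, Mul(2, m)), -1) (Function('Z')(m) = Pow(Add(Add(m, m), 1), -1) = Pow(Add(Mul(2, m), 1), -1) = Pow(Add(1, Mul(2, m)), -1))
Pow(Add(Add(-451137, Mul(-1, 280956)), Function('Z')(Function('n')(7, -29))), -1) = Pow(Add(Add(-451137, Mul(-1, 280956)), Pow(Add(1, Mul(2, Pow(-29, 2))), -1)), -1) = Pow(Add(Add(-451137, -280956), Pow(Add(1, Mul(2, 841)), -1)), -1) = Pow(Add(-732093, Pow(Add(1, 1682), -1)), -1) = Pow(Add(-732093, Pow(1683, -1)), -1) = Pow(Add(-732093, Rational(1, 1683)), -1) = Pow(Rational(-1232112518, 1683), -1) = Rational(-1683, 1232112518)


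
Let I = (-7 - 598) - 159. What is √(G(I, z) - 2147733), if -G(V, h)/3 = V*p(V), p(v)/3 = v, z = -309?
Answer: 3*I*√822333 ≈ 2720.5*I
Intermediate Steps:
p(v) = 3*v
I = -764 (I = -605 - 159 = -764)
G(V, h) = -9*V² (G(V, h) = -3*V*3*V = -9*V²)
√(G(I, z) - 2147733) = √(-9*(-764)² - 2147733) = √(-9*583696 - 2147733) = √(-5253264 - 2147733) = √(-7400997) = 3*I*√822333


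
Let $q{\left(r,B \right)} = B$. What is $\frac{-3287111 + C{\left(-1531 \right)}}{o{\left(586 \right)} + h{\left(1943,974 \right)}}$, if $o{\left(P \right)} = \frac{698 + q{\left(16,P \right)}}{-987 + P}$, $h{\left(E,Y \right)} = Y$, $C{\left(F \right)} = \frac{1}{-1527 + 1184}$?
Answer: $- \frac{226059554337}{66763235} \approx -3386.0$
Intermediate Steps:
$C{\left(F \right)} = - \frac{1}{343}$ ($C{\left(F \right)} = \frac{1}{-343} = - \frac{1}{343}$)
$o{\left(P \right)} = \frac{698 + P}{-987 + P}$
$\frac{-3287111 + C{\left(-1531 \right)}}{o{\left(586 \right)} + h{\left(1943,974 \right)}} = \frac{-3287111 - \frac{1}{343}}{\frac{698 + 586}{-987 + 586} + 974} = - \frac{1127479074}{343 \left(\frac{1}{-401} \cdot 1284 + 974\right)} = - \frac{1127479074}{343 \left(\left(- \frac{1}{401}\right) 1284 + 974\right)} = - \frac{1127479074}{343 \left(- \frac{1284}{401} + 974\right)} = - \frac{1127479074}{343 \cdot \frac{389290}{401}} = \left(- \frac{1127479074}{343}\right) \frac{401}{389290} = - \frac{226059554337}{66763235}$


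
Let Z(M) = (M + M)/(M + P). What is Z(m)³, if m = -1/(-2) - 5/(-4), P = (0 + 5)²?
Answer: 2744/1225043 ≈ 0.0022399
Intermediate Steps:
P = 25 (P = 5² = 25)
m = 7/4 (m = -1*(-½) - 5*(-¼) = ½ + 5/4 = 7/4 ≈ 1.7500)
Z(M) = 2*M/(25 + M) (Z(M) = (M + M)/(M + 25) = (2*M)/(25 + M) = 2*M/(25 + M))
Z(m)³ = (2*(7/4)/(25 + 7/4))³ = (2*(7/4)/(107/4))³ = (2*(7/4)*(4/107))³ = (14/107)³ = 2744/1225043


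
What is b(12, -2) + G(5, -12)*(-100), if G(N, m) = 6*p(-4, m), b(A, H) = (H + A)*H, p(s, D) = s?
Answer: 2380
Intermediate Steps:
b(A, H) = H*(A + H) (b(A, H) = (A + H)*H = H*(A + H))
G(N, m) = -24 (G(N, m) = 6*(-4) = -24)
b(12, -2) + G(5, -12)*(-100) = -2*(12 - 2) - 24*(-100) = -2*10 + 2400 = -20 + 2400 = 2380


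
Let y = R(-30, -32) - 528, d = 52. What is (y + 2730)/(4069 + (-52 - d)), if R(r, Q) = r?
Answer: 2172/3965 ≈ 0.54779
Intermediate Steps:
y = -558 (y = -30 - 528 = -558)
(y + 2730)/(4069 + (-52 - d)) = (-558 + 2730)/(4069 + (-52 - 1*52)) = 2172/(4069 + (-52 - 52)) = 2172/(4069 - 104) = 2172/3965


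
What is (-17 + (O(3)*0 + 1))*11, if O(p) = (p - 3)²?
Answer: -176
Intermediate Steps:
O(p) = (-3 + p)²
(-17 + (O(3)*0 + 1))*11 = (-17 + ((-3 + 3)²*0 + 1))*11 = (-17 + (0²*0 + 1))*11 = (-17 + (0*0 + 1))*11 = (-17 + (0 + 1))*11 = (-17 + 1)*11 = -16*11 = -176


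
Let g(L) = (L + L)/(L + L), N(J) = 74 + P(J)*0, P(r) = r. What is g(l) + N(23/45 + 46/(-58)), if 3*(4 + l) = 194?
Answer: 75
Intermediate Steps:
N(J) = 74 (N(J) = 74 + J*0 = 74 + 0 = 74)
l = 182/3 (l = -4 + (⅓)*194 = -4 + 194/3 = 182/3 ≈ 60.667)
g(L) = 1 (g(L) = (2*L)/((2*L)) = (2*L)*(1/(2*L)) = 1)
g(l) + N(23/45 + 46/(-58)) = 1 + 74 = 75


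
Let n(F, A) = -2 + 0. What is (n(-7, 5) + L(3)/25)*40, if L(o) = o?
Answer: -376/5 ≈ -75.200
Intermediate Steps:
n(F, A) = -2
(n(-7, 5) + L(3)/25)*40 = (-2 + 3/25)*40 = -47/25*40 = -376/5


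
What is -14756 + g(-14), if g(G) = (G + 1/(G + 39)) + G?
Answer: -369599/25 ≈ -14784.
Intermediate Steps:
g(G) = 1/(39 + G) + 2*G (g(G) = (G + 1/(39 + G)) + G = 1/(39 + G) + 2*G)
-14756 + g(-14) = -14756 + (1 + 2*(-14)² + 78*(-14))/(39 - 14) = -14756 + (1 + 2*196 - 1092)/25 = -14756 + (1 + 392 - 1092)/25 = -14756 + (1/25)*(-699) = -14756 - 699/25 = -369599/25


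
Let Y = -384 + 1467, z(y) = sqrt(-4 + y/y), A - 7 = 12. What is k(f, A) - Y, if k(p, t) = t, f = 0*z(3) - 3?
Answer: -1064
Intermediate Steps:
A = 19 (A = 7 + 12 = 19)
z(y) = I*sqrt(3) (z(y) = sqrt(-4 + 1) = sqrt(-3) = I*sqrt(3))
Y = 1083
f = -3 (f = 0*(I*sqrt(3)) - 3 = 0 - 3 = -3)
k(f, A) - Y = 19 - 1*1083 = 19 - 1083 = -1064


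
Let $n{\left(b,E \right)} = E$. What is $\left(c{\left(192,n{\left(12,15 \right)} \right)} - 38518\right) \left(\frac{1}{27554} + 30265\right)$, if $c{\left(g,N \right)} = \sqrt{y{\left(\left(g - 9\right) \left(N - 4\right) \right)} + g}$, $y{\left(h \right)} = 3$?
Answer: $- \frac{16060500158049}{13777} + \frac{833921811 \sqrt{195}}{27554} \approx -1.1653 \cdot 10^{9}$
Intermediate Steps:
$c{\left(g,N \right)} = \sqrt{3 + g}$
$\left(c{\left(192,n{\left(12,15 \right)} \right)} - 38518\right) \left(\frac{1}{27554} + 30265\right) = \left(\sqrt{3 + 192} - 38518\right) \left(\frac{1}{27554} + 30265\right) = \left(\sqrt{195} - 38518\right) \left(\frac{1}{27554} + 30265\right) = \left(-38518 + \sqrt{195}\right) \frac{833921811}{27554} = - \frac{16060500158049}{13777} + \frac{833921811 \sqrt{195}}{27554}$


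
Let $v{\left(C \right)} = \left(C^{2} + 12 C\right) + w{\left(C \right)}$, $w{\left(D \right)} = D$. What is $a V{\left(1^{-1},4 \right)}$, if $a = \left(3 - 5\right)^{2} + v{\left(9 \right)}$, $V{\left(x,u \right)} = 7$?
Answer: $1414$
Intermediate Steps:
$v{\left(C \right)} = C^{2} + 13 C$ ($v{\left(C \right)} = \left(C^{2} + 12 C\right) + C = C^{2} + 13 C$)
$a = 202$ ($a = \left(3 - 5\right)^{2} + 9 \left(13 + 9\right) = \left(-2\right)^{2} + 9 \cdot 22 = 4 + 198 = 202$)
$a V{\left(1^{-1},4 \right)} = 202 \cdot 7 = 1414$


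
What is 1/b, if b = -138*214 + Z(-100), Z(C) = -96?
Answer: -1/29628 ≈ -3.3752e-5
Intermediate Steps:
b = -29628 (b = -138*214 - 96 = -29532 - 96 = -29628)
1/b = 1/(-29628) = -1/29628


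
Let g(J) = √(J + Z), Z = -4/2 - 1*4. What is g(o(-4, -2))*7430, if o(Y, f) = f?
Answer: 14860*I*√2 ≈ 21015.0*I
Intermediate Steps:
Z = -6 (Z = -4*½ - 4 = -2 - 4 = -6)
g(J) = √(-6 + J) (g(J) = √(J - 6) = √(-6 + J))
g(o(-4, -2))*7430 = √(-6 - 2)*7430 = √(-8)*7430 = (2*I*√2)*7430 = 14860*I*√2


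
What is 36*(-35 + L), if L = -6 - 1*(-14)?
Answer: -972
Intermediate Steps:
L = 8 (L = -6 + 14 = 8)
36*(-35 + L) = 36*(-35 + 8) = 36*(-27) = -972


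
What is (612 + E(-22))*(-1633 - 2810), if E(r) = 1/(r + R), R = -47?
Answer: -62538187/23 ≈ -2.7191e+6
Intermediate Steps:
E(r) = 1/(-47 + r) (E(r) = 1/(r - 47) = 1/(-47 + r))
(612 + E(-22))*(-1633 - 2810) = (612 + 1/(-47 - 22))*(-1633 - 2810) = (612 + 1/(-69))*(-4443) = (612 - 1/69)*(-4443) = (42227/69)*(-4443) = -62538187/23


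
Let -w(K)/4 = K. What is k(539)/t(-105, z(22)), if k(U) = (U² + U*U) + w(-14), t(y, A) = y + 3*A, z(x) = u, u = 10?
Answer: -581098/75 ≈ -7748.0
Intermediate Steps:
w(K) = -4*K
z(x) = 10
k(U) = 56 + 2*U² (k(U) = (U² + U*U) - 4*(-14) = (U² + U²) + 56 = 2*U² + 56 = 56 + 2*U²)
k(539)/t(-105, z(22)) = (56 + 2*539²)/(-105 + 3*10) = (56 + 2*290521)/(-105 + 30) = (56 + 581042)/(-75) = 581098*(-1/75) = -581098/75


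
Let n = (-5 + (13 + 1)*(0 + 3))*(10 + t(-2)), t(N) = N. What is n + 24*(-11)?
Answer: 32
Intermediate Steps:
n = 296 (n = (-5 + (13 + 1)*(0 + 3))*(10 - 2) = (-5 + 14*3)*8 = (-5 + 42)*8 = 37*8 = 296)
n + 24*(-11) = 296 + 24*(-11) = 296 - 264 = 32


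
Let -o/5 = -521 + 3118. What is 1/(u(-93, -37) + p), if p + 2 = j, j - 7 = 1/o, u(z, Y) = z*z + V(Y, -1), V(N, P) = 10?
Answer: 12985/112502039 ≈ 0.00011542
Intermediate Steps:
u(z, Y) = 10 + z² (u(z, Y) = z*z + 10 = z² + 10 = 10 + z²)
o = -12985 (o = -5*(-521 + 3118) = -5*2597 = -12985)
j = 90894/12985 (j = 7 + 1/(-12985) = 7 - 1/12985 = 90894/12985 ≈ 6.9999)
p = 64924/12985 (p = -2 + 90894/12985 = 64924/12985 ≈ 4.9999)
1/(u(-93, -37) + p) = 1/((10 + (-93)²) + 64924/12985) = 1/((10 + 8649) + 64924/12985) = 1/(8659 + 64924/12985) = 1/(112502039/12985) = 12985/112502039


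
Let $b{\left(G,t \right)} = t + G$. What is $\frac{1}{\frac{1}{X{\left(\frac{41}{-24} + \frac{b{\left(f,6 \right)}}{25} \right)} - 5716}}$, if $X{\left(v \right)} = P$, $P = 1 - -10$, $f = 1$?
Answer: $-5705$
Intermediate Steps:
$b{\left(G,t \right)} = G + t$
$P = 11$ ($P = 1 + 10 = 11$)
$X{\left(v \right)} = 11$
$\frac{1}{\frac{1}{X{\left(\frac{41}{-24} + \frac{b{\left(f,6 \right)}}{25} \right)} - 5716}} = \frac{1}{\frac{1}{11 - 5716}} = \frac{1}{\frac{1}{-5705}} = \frac{1}{- \frac{1}{5705}} = -5705$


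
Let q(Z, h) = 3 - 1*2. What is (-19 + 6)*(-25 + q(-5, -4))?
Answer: 312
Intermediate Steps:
q(Z, h) = 1 (q(Z, h) = 3 - 2 = 1)
(-19 + 6)*(-25 + q(-5, -4)) = (-19 + 6)*(-25 + 1) = -13*(-24) = 312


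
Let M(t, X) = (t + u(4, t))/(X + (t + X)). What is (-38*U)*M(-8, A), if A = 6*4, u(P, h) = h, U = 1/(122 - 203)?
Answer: -76/405 ≈ -0.18765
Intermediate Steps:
U = -1/81 (U = 1/(-81) = -1/81 ≈ -0.012346)
A = 24
M(t, X) = 2*t/(t + 2*X) (M(t, X) = (t + t)/(X + (t + X)) = (2*t)/(X + (X + t)) = (2*t)/(t + 2*X) = 2*t/(t + 2*X))
(-38*U)*M(-8, A) = (-38*(-1/81))*(2*(-8)/(-8 + 2*24)) = 38*(2*(-8)/(-8 + 48))/81 = 38*(2*(-8)/40)/81 = 38*(2*(-8)*(1/40))/81 = (38/81)*(-2/5) = -76/405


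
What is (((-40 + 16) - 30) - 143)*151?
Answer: -29747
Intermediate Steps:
(((-40 + 16) - 30) - 143)*151 = ((-24 - 30) - 143)*151 = (-54 - 143)*151 = -197*151 = -29747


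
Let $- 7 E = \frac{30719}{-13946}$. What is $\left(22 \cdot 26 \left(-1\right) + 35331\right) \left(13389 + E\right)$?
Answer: $\frac{45433199600843}{97622} \approx 4.654 \cdot 10^{8}$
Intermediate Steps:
$E = \frac{30719}{97622}$ ($E = - \frac{30719 \frac{1}{-13946}}{7} = - \frac{30719 \left(- \frac{1}{13946}\right)}{7} = \left(- \frac{1}{7}\right) \left(- \frac{30719}{13946}\right) = \frac{30719}{97622} \approx 0.31467$)
$\left(22 \cdot 26 \left(-1\right) + 35331\right) \left(13389 + E\right) = \left(22 \cdot 26 \left(-1\right) + 35331\right) \left(13389 + \frac{30719}{97622}\right) = \left(572 \left(-1\right) + 35331\right) \frac{1307091677}{97622} = \left(-572 + 35331\right) \frac{1307091677}{97622} = 34759 \cdot \frac{1307091677}{97622} = \frac{45433199600843}{97622}$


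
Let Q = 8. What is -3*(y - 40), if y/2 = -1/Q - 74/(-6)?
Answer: 187/4 ≈ 46.750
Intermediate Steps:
y = 293/12 (y = 2*(-1/8 - 74/(-6)) = 2*(-1*⅛ - 74*(-⅙)) = 2*(-⅛ + 37/3) = 2*(293/24) = 293/12 ≈ 24.417)
-3*(y - 40) = -3*(293/12 - 40) = -3*(-187/12) = 187/4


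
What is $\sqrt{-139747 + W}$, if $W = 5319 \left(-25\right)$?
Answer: $i \sqrt{272722} \approx 522.23 i$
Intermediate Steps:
$W = -132975$
$\sqrt{-139747 + W} = \sqrt{-139747 - 132975} = \sqrt{-272722} = i \sqrt{272722}$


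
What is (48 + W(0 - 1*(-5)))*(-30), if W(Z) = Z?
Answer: -1590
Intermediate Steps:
(48 + W(0 - 1*(-5)))*(-30) = (48 + (0 - 1*(-5)))*(-30) = (48 + (0 + 5))*(-30) = (48 + 5)*(-30) = 53*(-30) = -1590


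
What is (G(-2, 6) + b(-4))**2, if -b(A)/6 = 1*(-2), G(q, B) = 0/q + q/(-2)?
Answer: 169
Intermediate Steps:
G(q, B) = -q/2 (G(q, B) = 0 + q*(-1/2) = 0 - q/2 = -q/2)
b(A) = 12 (b(A) = -6*(-2) = 12)
(G(-2, 6) + b(-4))**2 = (-1/2*(-2) + 12)**2 = (1 + 12)**2 = 13**2 = 169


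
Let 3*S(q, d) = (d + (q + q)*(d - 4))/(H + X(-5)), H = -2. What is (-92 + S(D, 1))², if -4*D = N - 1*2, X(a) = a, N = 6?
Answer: 76729/9 ≈ 8525.4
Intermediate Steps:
D = -1 (D = -(6 - 1*2)/4 = -(6 - 2)/4 = -¼*4 = -1)
S(q, d) = -d/21 - 2*q*(-4 + d)/21 (S(q, d) = ((d + (q + q)*(d - 4))/(-2 - 5))/3 = ((d + (2*q)*(-4 + d))/(-7))/3 = ((d + 2*q*(-4 + d))*(-⅐))/3 = (-d/7 - 2*q*(-4 + d)/7)/3 = -d/21 - 2*q*(-4 + d)/21)
(-92 + S(D, 1))² = (-92 + (-1/21*1 + (8/21)*(-1) - 2/21*1*(-1)))² = (-92 + (-1/21 - 8/21 + 2/21))² = (-92 - ⅓)² = (-277/3)² = 76729/9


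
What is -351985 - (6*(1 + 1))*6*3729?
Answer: -620473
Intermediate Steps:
-351985 - (6*(1 + 1))*6*3729 = -351985 - (6*2)*6*3729 = -351985 - 12*6*3729 = -351985 - 72*3729 = -351985 - 1*268488 = -351985 - 268488 = -620473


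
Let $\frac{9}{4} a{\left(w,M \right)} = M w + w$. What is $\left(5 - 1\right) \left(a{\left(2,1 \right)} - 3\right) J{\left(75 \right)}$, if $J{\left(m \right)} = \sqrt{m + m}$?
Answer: $- \frac{220 \sqrt{6}}{9} \approx -59.876$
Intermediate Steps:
$a{\left(w,M \right)} = \frac{4 w}{9} + \frac{4 M w}{9}$ ($a{\left(w,M \right)} = \frac{4 \left(M w + w\right)}{9} = \frac{4 \left(w + M w\right)}{9} = \frac{4 w}{9} + \frac{4 M w}{9}$)
$J{\left(m \right)} = \sqrt{2} \sqrt{m}$ ($J{\left(m \right)} = \sqrt{2 m} = \sqrt{2} \sqrt{m}$)
$\left(5 - 1\right) \left(a{\left(2,1 \right)} - 3\right) J{\left(75 \right)} = \left(5 - 1\right) \left(\frac{4}{9} \cdot 2 \left(1 + 1\right) - 3\right) \sqrt{2} \sqrt{75} = 4 \left(\frac{4}{9} \cdot 2 \cdot 2 - 3\right) \sqrt{2} \cdot 5 \sqrt{3} = 4 \left(\frac{16}{9} - 3\right) 5 \sqrt{6} = 4 \left(- \frac{11}{9}\right) 5 \sqrt{6} = - \frac{44 \cdot 5 \sqrt{6}}{9} = - \frac{220 \sqrt{6}}{9}$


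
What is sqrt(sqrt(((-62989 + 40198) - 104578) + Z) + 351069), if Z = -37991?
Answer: sqrt(351069 + 4*I*sqrt(10335)) ≈ 592.51 + 0.343*I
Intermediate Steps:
sqrt(sqrt(((-62989 + 40198) - 104578) + Z) + 351069) = sqrt(sqrt(((-62989 + 40198) - 104578) - 37991) + 351069) = sqrt(sqrt((-22791 - 104578) - 37991) + 351069) = sqrt(sqrt(-127369 - 37991) + 351069) = sqrt(sqrt(-165360) + 351069) = sqrt(4*I*sqrt(10335) + 351069) = sqrt(351069 + 4*I*sqrt(10335))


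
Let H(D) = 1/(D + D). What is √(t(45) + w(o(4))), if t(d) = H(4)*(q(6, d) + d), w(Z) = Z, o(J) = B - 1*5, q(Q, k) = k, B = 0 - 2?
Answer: √17/2 ≈ 2.0616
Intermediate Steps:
B = -2
H(D) = 1/(2*D)
o(J) = -7 (o(J) = -2 - 1*5 = -2 - 5 = -7)
t(d) = d/4 (t(d) = ((½)/4)*(d + d) = ((½)*(¼))*(2*d) = (2*d)/8 = d/4)
√(t(45) + w(o(4))) = √((¼)*45 - 7) = √(45/4 - 7) = √(17/4) = √17/2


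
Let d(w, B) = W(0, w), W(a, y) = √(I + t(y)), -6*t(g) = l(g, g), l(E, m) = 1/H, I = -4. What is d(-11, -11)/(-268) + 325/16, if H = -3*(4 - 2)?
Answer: 325/16 - I*√143/1608 ≈ 20.313 - 0.0074367*I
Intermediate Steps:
H = -6 (H = -3*2 = -6)
l(E, m) = -⅙ (l(E, m) = 1/(-6) = -⅙)
t(g) = 1/36 (t(g) = -⅙*(-⅙) = 1/36)
W(a, y) = I*√143/6 (W(a, y) = √(-4 + 1/36) = √(-143/36) = I*√143/6)
d(w, B) = I*√143/6
d(-11, -11)/(-268) + 325/16 = (I*√143/6)/(-268) + 325/16 = (I*√143/6)*(-1/268) + 325*(1/16) = -I*√143/1608 + 325/16 = 325/16 - I*√143/1608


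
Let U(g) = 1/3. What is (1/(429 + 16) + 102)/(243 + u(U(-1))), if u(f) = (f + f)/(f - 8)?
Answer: 1043993/2486215 ≈ 0.41991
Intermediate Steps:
U(g) = ⅓
u(f) = 2*f/(-8 + f) (u(f) = (2*f)/(-8 + f) = 2*f/(-8 + f))
(1/(429 + 16) + 102)/(243 + u(U(-1))) = (1/(429 + 16) + 102)/(243 + 2*(⅓)/(-8 + ⅓)) = (1/445 + 102)/(243 + 2*(⅓)/(-23/3)) = (1/445 + 102)/(243 + 2*(⅓)*(-3/23)) = 45391/(445*(243 - 2/23)) = 45391/(445*(5587/23)) = (45391/445)*(23/5587) = 1043993/2486215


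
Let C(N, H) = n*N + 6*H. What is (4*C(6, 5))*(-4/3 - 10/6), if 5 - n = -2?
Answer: -864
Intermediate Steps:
n = 7 (n = 5 - 1*(-2) = 5 + 2 = 7)
C(N, H) = 6*H + 7*N (C(N, H) = 7*N + 6*H = 6*H + 7*N)
(4*C(6, 5))*(-4/3 - 10/6) = (4*(6*5 + 7*6))*(-4/3 - 10/6) = (4*(30 + 42))*(-4*⅓ - 10*⅙) = (4*72)*(-4/3 - 5/3) = 288*(-3) = -864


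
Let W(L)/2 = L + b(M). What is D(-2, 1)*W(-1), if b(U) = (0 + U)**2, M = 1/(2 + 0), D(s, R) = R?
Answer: -3/2 ≈ -1.5000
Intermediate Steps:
M = 1/2 ≈ 0.50000
b(U) = U**2
W(L) = 1/2 + 2*L (W(L) = 2*(L + (1/2)**2) = 2*(L + 1/4) = 2*(1/4 + L) = 1/2 + 2*L)
D(-2, 1)*W(-1) = 1*(1/2 + 2*(-1)) = 1*(1/2 - 2) = 1*(-3/2) = -3/2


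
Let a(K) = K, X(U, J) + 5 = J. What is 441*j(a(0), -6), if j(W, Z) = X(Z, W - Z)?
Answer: 441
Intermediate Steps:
X(U, J) = -5 + J
j(W, Z) = -5 + W - Z (j(W, Z) = -5 + (W - Z) = -5 + W - Z)
441*j(a(0), -6) = 441*(-5 + 0 - 1*(-6)) = 441*(-5 + 0 + 6) = 441*1 = 441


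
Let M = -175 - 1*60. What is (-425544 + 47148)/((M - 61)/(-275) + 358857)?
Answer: -104058900/98685971 ≈ -1.0544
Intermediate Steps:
M = -235 (M = -175 - 60 = -235)
(-425544 + 47148)/((M - 61)/(-275) + 358857) = (-425544 + 47148)/((-235 - 61)/(-275) + 358857) = -378396/(-296*(-1/275) + 358857) = -378396/(296/275 + 358857) = -378396/98685971/275 = -378396*275/98685971 = -104058900/98685971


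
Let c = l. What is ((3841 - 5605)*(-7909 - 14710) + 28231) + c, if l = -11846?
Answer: 39916301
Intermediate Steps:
c = -11846
((3841 - 5605)*(-7909 - 14710) + 28231) + c = ((3841 - 5605)*(-7909 - 14710) + 28231) - 11846 = (-1764*(-22619) + 28231) - 11846 = (39899916 + 28231) - 11846 = 39928147 - 11846 = 39916301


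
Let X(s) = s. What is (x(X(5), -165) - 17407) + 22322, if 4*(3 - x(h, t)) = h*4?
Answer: 4913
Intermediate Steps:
x(h, t) = 3 - h (x(h, t) = 3 - h*4/4 = 3 - h)
(x(X(5), -165) - 17407) + 22322 = ((3 - 1*5) - 17407) + 22322 = ((3 - 5) - 17407) + 22322 = (-2 - 17407) + 22322 = -17409 + 22322 = 4913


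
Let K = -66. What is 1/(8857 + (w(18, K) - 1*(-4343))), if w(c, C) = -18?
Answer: 1/13182 ≈ 7.5861e-5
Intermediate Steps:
1/(8857 + (w(18, K) - 1*(-4343))) = 1/(8857 + (-18 - 1*(-4343))) = 1/(8857 + (-18 + 4343)) = 1/(8857 + 4325) = 1/13182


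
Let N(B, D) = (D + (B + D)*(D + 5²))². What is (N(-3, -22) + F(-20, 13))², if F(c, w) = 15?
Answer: 88811776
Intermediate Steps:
N(B, D) = (D + (25 + D)*(B + D))² (N(B, D) = (D + (B + D)*(D + 25))² = (D + (B + D)*(25 + D))² = (D + (25 + D)*(B + D))²)
(N(-3, -22) + F(-20, 13))² = (((-22)² + 25*(-3) + 26*(-22) - 3*(-22))² + 15)² = ((484 - 75 - 572 + 66)² + 15)² = ((-97)² + 15)² = (9409 + 15)² = 9424² = 88811776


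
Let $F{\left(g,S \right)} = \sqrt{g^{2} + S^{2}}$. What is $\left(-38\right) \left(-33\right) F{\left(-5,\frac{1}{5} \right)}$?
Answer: $\frac{1254 \sqrt{626}}{5} \approx 6275.0$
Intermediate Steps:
$F{\left(g,S \right)} = \sqrt{S^{2} + g^{2}}$
$\left(-38\right) \left(-33\right) F{\left(-5,\frac{1}{5} \right)} = \left(-38\right) \left(-33\right) \sqrt{\left(\frac{1}{5}\right)^{2} + \left(-5\right)^{2}} = 1254 \sqrt{\left(\frac{1}{5}\right)^{2} + 25} = 1254 \sqrt{\frac{1}{25} + 25} = 1254 \sqrt{\frac{626}{25}} = 1254 \frac{\sqrt{626}}{5} = \frac{1254 \sqrt{626}}{5}$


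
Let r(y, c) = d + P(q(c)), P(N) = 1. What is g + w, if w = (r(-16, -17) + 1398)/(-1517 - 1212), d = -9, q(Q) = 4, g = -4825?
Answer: -13168815/2729 ≈ -4825.5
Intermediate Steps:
r(y, c) = -8 (r(y, c) = -9 + 1 = -8)
w = -1390/2729 (w = (-8 + 1398)/(-1517 - 1212) = 1390/(-2729) = 1390*(-1/2729) = -1390/2729 ≈ -0.50934)
g + w = -4825 - 1390/2729 = -13168815/2729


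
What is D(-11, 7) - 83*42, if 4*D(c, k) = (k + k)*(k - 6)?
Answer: -6965/2 ≈ -3482.5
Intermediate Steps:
D(c, k) = k*(-6 + k)/2 (D(c, k) = ((k + k)*(k - 6))/4 = ((2*k)*(-6 + k))/4 = (2*k*(-6 + k))/4 = k*(-6 + k)/2)
D(-11, 7) - 83*42 = (1/2)*7*(-6 + 7) - 83*42 = (1/2)*7*1 - 3486 = 7/2 - 3486 = -6965/2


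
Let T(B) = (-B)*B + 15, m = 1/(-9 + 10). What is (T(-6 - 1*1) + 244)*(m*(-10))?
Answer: -2100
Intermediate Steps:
m = 1 (m = 1/1 = 1)
T(B) = 15 - B² (T(B) = -B² + 15 = 15 - B²)
(T(-6 - 1*1) + 244)*(m*(-10)) = ((15 - (-6 - 1*1)²) + 244)*(1*(-10)) = ((15 - (-6 - 1)²) + 244)*(-10) = ((15 - 1*(-7)²) + 244)*(-10) = ((15 - 1*49) + 244)*(-10) = ((15 - 49) + 244)*(-10) = (-34 + 244)*(-10) = 210*(-10) = -2100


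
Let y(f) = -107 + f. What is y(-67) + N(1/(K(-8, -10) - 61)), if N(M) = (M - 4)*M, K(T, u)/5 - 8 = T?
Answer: -647209/3721 ≈ -173.93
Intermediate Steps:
K(T, u) = 40 + 5*T
N(M) = M*(-4 + M) (N(M) = (-4 + M)*M = M*(-4 + M))
y(-67) + N(1/(K(-8, -10) - 61)) = (-107 - 67) + (-4 + 1/((40 + 5*(-8)) - 61))/((40 + 5*(-8)) - 61) = -174 + (-4 + 1/((40 - 40) - 61))/((40 - 40) - 61) = -174 + (-4 + 1/(0 - 61))/(0 - 61) = -174 + (-4 + 1/(-61))/(-61) = -174 - (-4 - 1/61)/61 = -174 - 1/61*(-245/61) = -174 + 245/3721 = -647209/3721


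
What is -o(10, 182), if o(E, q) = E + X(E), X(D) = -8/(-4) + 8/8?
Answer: -13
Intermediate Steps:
X(D) = 3 (X(D) = -8*(-¼) + 8*(⅛) = 2 + 1 = 3)
o(E, q) = 3 + E (o(E, q) = E + 3 = 3 + E)
-o(10, 182) = -(3 + 10) = -1*13 = -13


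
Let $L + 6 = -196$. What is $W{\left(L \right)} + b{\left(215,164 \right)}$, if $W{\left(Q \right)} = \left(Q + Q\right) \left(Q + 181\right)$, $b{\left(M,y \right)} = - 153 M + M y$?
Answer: $10849$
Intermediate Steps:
$L = -202$ ($L = -6 - 196 = -202$)
$W{\left(Q \right)} = 2 Q \left(181 + Q\right)$
$W{\left(L \right)} + b{\left(215,164 \right)} = 2 \left(-202\right) \left(181 - 202\right) + 215 \left(-153 + 164\right) = 2 \left(-202\right) \left(-21\right) + 215 \cdot 11 = 8484 + 2365 = 10849$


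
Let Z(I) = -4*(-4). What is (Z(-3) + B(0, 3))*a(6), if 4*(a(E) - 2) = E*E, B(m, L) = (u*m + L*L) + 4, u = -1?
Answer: 319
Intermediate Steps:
B(m, L) = 4 + L**2 - m (B(m, L) = (-m + L*L) + 4 = (-m + L**2) + 4 = (L**2 - m) + 4 = 4 + L**2 - m)
a(E) = 2 + E**2/4 (a(E) = 2 + (E*E)/4 = 2 + E**2/4)
Z(I) = 16
(Z(-3) + B(0, 3))*a(6) = (16 + (4 + 3**2 - 1*0))*(2 + (1/4)*6**2) = (16 + (4 + 9 + 0))*(2 + (1/4)*36) = (16 + 13)*(2 + 9) = 29*11 = 319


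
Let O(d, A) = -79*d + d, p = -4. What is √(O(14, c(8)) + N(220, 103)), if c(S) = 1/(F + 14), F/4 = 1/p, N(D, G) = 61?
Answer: I*√1031 ≈ 32.109*I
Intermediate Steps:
F = -1 (F = 4/(-4) = 4*(-¼) = -1)
c(S) = 1/13 (c(S) = 1/(-1 + 14) = 1/13)
O(d, A) = -78*d
√(O(14, c(8)) + N(220, 103)) = √(-78*14 + 61) = √(-1092 + 61) = √(-1031) = I*√1031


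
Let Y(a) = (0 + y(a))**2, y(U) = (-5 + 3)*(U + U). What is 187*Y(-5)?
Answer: 74800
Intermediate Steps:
y(U) = -4*U
Y(a) = 16*a**2 (Y(a) = (0 - 4*a)**2 = (-4*a)**2 = 16*a**2)
187*Y(-5) = 187*(16*(-5)**2) = 187*(16*25) = 187*400 = 74800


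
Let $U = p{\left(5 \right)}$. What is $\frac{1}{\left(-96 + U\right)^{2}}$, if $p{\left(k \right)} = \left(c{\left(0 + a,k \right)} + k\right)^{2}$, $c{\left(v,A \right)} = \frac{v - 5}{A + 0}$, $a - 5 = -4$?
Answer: $\frac{625}{3837681} \approx 0.00016286$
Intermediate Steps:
$a = 1$ ($a = 5 - 4 = 1$)
$c{\left(v,A \right)} = \frac{-5 + v}{A}$
$p{\left(k \right)} = \left(k - \frac{4}{k}\right)^{2}$ ($p{\left(k \right)} = \left(\frac{-5 + \left(0 + 1\right)}{k} + k\right)^{2} = \left(\frac{-5 + 1}{k} + k\right)^{2} = \left(\frac{1}{k} \left(-4\right) + k\right)^{2} = \left(- \frac{4}{k} + k\right)^{2} = \left(k - \frac{4}{k}\right)^{2}$)
$U = \frac{441}{25}$ ($U = \frac{\left(-4 + 5^{2}\right)^{2}}{25} = \frac{\left(-4 + 25\right)^{2}}{25} = \frac{21^{2}}{25} = \frac{1}{25} \cdot 441 = \frac{441}{25} \approx 17.64$)
$\frac{1}{\left(-96 + U\right)^{2}} = \frac{1}{\left(-96 + \frac{441}{25}\right)^{2}} = \frac{1}{\left(- \frac{1959}{25}\right)^{2}} = \frac{1}{\frac{3837681}{625}} = \frac{625}{3837681}$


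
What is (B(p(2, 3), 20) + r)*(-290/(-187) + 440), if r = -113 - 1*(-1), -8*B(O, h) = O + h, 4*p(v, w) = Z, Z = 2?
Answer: -75675405/1496 ≈ -50585.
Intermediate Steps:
p(v, w) = ½ (p(v, w) = (¼)*2 = ½)
B(O, h) = -O/8 - h/8 (B(O, h) = -(O + h)/8 = -O/8 - h/8)
r = -112 (r = -113 + 1 = -112)
(B(p(2, 3), 20) + r)*(-290/(-187) + 440) = ((-⅛*½ - ⅛*20) - 112)*(-290/(-187) + 440) = ((-1/16 - 5/2) - 112)*(-290*(-1/187) + 440) = (-41/16 - 112)*(290/187 + 440) = -1833/16*82570/187 = -75675405/1496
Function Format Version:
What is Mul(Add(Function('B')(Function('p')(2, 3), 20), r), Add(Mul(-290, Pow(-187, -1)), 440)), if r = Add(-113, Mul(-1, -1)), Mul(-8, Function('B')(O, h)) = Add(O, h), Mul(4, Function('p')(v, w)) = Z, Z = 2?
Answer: Rational(-75675405, 1496) ≈ -50585.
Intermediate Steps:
Function('p')(v, w) = Rational(1, 2) (Function('p')(v, w) = Mul(Rational(1, 4), 2) = Rational(1, 2))
Function('B')(O, h) = Add(Mul(Rational(-1, 8), O), Mul(Rational(-1, 8), h)) (Function('B')(O, h) = Mul(Rational(-1, 8), Add(O, h)) = Add(Mul(Rational(-1, 8), O), Mul(Rational(-1, 8), h)))
r = -112 (r = Add(-113, 1) = -112)
Mul(Add(Function('B')(Function('p')(2, 3), 20), r), Add(Mul(-290, Pow(-187, -1)), 440)) = Mul(Add(Add(Mul(Rational(-1, 8), Rational(1, 2)), Mul(Rational(-1, 8), 20)), -112), Add(Mul(-290, Pow(-187, -1)), 440)) = Mul(Add(Add(Rational(-1, 16), Rational(-5, 2)), -112), Add(Mul(-290, Rational(-1, 187)), 440)) = Mul(Add(Rational(-41, 16), -112), Add(Rational(290, 187), 440)) = Mul(Rational(-1833, 16), Rational(82570, 187)) = Rational(-75675405, 1496)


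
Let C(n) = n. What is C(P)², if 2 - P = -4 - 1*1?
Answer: 49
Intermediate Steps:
P = 7 (P = 2 - (-4 - 1*1) = 2 - (-4 - 1) = 2 - 1*(-5) = 2 + 5 = 7)
C(P)² = 7² = 49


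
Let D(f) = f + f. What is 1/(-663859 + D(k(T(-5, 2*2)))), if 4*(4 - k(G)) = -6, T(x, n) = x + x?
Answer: -1/663848 ≈ -1.5064e-6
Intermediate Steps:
T(x, n) = 2*x
k(G) = 11/2 (k(G) = 4 - ¼*(-6) = 4 + 3/2 = 11/2)
D(f) = 2*f
1/(-663859 + D(k(T(-5, 2*2)))) = 1/(-663859 + 2*(11/2)) = 1/(-663859 + 11) = 1/(-663848) = -1/663848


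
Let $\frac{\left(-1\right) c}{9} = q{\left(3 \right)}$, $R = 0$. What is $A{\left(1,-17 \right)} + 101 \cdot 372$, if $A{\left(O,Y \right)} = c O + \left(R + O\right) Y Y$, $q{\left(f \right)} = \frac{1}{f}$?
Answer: $37858$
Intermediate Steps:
$c = -3$ ($c = - \frac{9}{3} = \left(-9\right) \frac{1}{3} = -3$)
$A{\left(O,Y \right)} = - 3 O + O Y^{2}$ ($A{\left(O,Y \right)} = - 3 O + \left(0 + O\right) Y Y = - 3 O + O Y Y = - 3 O + O Y^{2}$)
$A{\left(1,-17 \right)} + 101 \cdot 372 = 1 \left(-3 + \left(-17\right)^{2}\right) + 101 \cdot 372 = 1 \left(-3 + 289\right) + 37572 = 1 \cdot 286 + 37572 = 286 + 37572 = 37858$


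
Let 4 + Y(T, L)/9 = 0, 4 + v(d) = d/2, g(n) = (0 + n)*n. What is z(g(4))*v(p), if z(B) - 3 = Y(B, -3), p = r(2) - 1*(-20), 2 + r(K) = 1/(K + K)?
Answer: -1353/8 ≈ -169.13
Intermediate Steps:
g(n) = n**2 (g(n) = n*n = n**2)
r(K) = -2 + 1/(2*K) (r(K) = -2 + 1/(K + K) = -2 + 1/(2*K))
p = 73/4 (p = (-2 + (1/2)/2) - 1*(-20) = (-2 + (1/2)*(1/2)) + 20 = (-2 + 1/4) + 20 = -7/4 + 20 = 73/4 ≈ 18.250)
v(d) = -4 + d/2
Y(T, L) = -36 (Y(T, L) = -36 + 9*0 = -36 + 0 = -36)
z(B) = -33 (z(B) = 3 - 36 = -33)
z(g(4))*v(p) = -33*(-4 + (1/2)*(73/4)) = -33*(-4 + 73/8) = -33*41/8 = -1353/8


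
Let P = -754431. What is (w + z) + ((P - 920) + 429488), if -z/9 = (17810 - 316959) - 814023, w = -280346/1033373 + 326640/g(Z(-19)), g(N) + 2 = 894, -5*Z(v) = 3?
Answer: 203062524952967/20949289 ≈ 9.6931e+6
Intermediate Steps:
Z(v) = -⅗ (Z(v) = -⅕*3 = -⅗)
g(N) = 892 (g(N) = -2 + 894 = 892)
w = 7665702002/20949289 (w = -280346/1033373 + 326640/892 = -280346*1/1033373 + 326640*(1/892) = -25486/93943 + 81660/223 = 7665702002/20949289 ≈ 365.92)
z = 10018548 (z = -9*((17810 - 316959) - 814023) = -9*(-299149 - 814023) = -9*(-1113172) = 10018548)
(w + z) + ((P - 920) + 429488) = (7665702002/20949289 + 10018548) + ((-754431 - 920) + 429488) = 209889123114374/20949289 + (-755351 + 429488) = 209889123114374/20949289 - 325863 = 203062524952967/20949289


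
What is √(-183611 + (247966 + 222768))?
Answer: √287123 ≈ 535.84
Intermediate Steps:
√(-183611 + (247966 + 222768)) = √(-183611 + 470734) = √287123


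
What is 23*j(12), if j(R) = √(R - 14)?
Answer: 23*I*√2 ≈ 32.527*I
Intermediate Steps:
j(R) = √(-14 + R)
23*j(12) = 23*√(-14 + 12) = 23*√(-2) = 23*(I*√2) = 23*I*√2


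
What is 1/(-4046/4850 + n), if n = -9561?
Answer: -2425/23187448 ≈ -0.00010458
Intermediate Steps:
1/(-4046/4850 + n) = 1/(-4046/4850 - 9561) = 1/(-4046*1/4850 - 9561) = 1/(-2023/2425 - 9561) = 1/(-23187448/2425) = -2425/23187448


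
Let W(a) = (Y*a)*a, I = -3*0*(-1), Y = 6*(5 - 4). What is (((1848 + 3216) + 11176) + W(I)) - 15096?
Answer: 1144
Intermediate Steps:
Y = 6 (Y = 6*1 = 6)
I = 0 (I = 0*(-1) = 0)
W(a) = 6*a**2 (W(a) = (6*a)*a = 6*a**2)
(((1848 + 3216) + 11176) + W(I)) - 15096 = (((1848 + 3216) + 11176) + 6*0**2) - 15096 = ((5064 + 11176) + 6*0) - 15096 = (16240 + 0) - 15096 = 16240 - 15096 = 1144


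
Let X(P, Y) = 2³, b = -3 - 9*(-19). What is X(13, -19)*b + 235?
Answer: 1579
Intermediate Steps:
b = 168 (b = -3 + 171 = 168)
X(P, Y) = 8
X(13, -19)*b + 235 = 8*168 + 235 = 1344 + 235 = 1579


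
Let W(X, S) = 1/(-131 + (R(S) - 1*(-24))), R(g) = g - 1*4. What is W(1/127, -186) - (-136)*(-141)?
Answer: -5695273/297 ≈ -19176.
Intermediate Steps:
R(g) = -4 + g (R(g) = g - 4 = -4 + g)
W(X, S) = 1/(-111 + S) (W(X, S) = 1/(-131 + ((-4 + S) - 1*(-24))) = 1/(-131 + ((-4 + S) + 24)) = 1/(-131 + (20 + S)) = 1/(-111 + S))
W(1/127, -186) - (-136)*(-141) = 1/(-111 - 186) - (-136)*(-141) = 1/(-297) - 1*19176 = -1/297 - 19176 = -5695273/297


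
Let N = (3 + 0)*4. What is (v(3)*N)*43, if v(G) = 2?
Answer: 1032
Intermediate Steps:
N = 12 (N = 3*4 = 12)
(v(3)*N)*43 = (2*12)*43 = 24*43 = 1032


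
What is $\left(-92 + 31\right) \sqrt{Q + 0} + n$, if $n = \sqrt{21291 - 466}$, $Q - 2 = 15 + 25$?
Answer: $- 61 \sqrt{42} + 35 \sqrt{17} \approx -251.02$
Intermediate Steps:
$Q = 42$ ($Q = 2 + \left(15 + 25\right) = 2 + 40 = 42$)
$n = 35 \sqrt{17}$ ($n = \sqrt{20825} = 35 \sqrt{17} \approx 144.31$)
$\left(-92 + 31\right) \sqrt{Q + 0} + n = \left(-92 + 31\right) \sqrt{42 + 0} + 35 \sqrt{17} = - 61 \sqrt{42} + 35 \sqrt{17}$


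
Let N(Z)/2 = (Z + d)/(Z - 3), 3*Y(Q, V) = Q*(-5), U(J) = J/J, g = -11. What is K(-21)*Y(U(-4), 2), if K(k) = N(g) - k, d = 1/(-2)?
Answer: -1585/42 ≈ -37.738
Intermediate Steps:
U(J) = 1
d = -1/2 (d = 1*(-1/2) = -1/2 ≈ -0.50000)
Y(Q, V) = -5*Q/3 (Y(Q, V) = (Q*(-5))/3 = (-5*Q)/3 = -5*Q/3)
N(Z) = 2*(-1/2 + Z)/(-3 + Z) (N(Z) = 2*((Z - 1/2)/(Z - 3)) = 2*((-1/2 + Z)/(-3 + Z)) = 2*(-1/2 + Z)/(-3 + Z))
K(k) = 23/14 - k (K(k) = (-1 + 2*(-11))/(-3 - 11) - k = (-1 - 22)/(-14) - k = -1/14*(-23) - k = 23/14 - k)
K(-21)*Y(U(-4), 2) = (23/14 - 1*(-21))*(-5/3*1) = (23/14 + 21)*(-5/3) = (317/14)*(-5/3) = -1585/42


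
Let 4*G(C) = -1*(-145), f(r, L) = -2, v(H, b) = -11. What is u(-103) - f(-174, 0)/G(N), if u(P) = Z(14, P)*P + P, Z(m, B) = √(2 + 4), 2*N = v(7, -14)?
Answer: -14927/145 - 103*√6 ≈ -355.24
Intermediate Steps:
N = -11/2 (N = (½)*(-11) = -11/2 ≈ -5.5000)
Z(m, B) = √6
G(C) = 145/4 (G(C) = (-1*(-145))/4 = (¼)*145 = 145/4)
u(P) = P + P*√6 (u(P) = √6*P + P = P*√6 + P = P + P*√6)
u(-103) - f(-174, 0)/G(N) = -103*(1 + √6) - (-2)/145/4 = (-103 - 103*√6) - (-2)*4/145 = (-103 - 103*√6) - 1*(-8/145) = (-103 - 103*√6) + 8/145 = -14927/145 - 103*√6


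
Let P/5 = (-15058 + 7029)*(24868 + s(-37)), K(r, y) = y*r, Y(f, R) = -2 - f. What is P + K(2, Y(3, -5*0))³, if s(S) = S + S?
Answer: -995356130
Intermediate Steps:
K(r, y) = r*y
s(S) = 2*S
P = -995355130 (P = 5*((-15058 + 7029)*(24868 + 2*(-37))) = 5*(-8029*(24868 - 74)) = 5*(-8029*24794) = 5*(-199071026) = -995355130)
P + K(2, Y(3, -5*0))³ = -995355130 + (2*(-2 - 1*3))³ = -995355130 + (2*(-2 - 3))³ = -995355130 + (2*(-5))³ = -995355130 + (-10)³ = -995355130 - 1000 = -995356130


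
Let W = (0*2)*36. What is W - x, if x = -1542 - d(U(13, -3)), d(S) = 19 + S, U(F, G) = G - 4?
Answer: 1554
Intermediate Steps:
U(F, G) = -4 + G
W = 0 (W = 0*36 = 0)
x = -1554 (x = -1542 - (19 + (-4 - 3)) = -1542 - (19 - 7) = -1542 - 1*12 = -1542 - 12 = -1554)
W - x = 0 - 1*(-1554) = 0 + 1554 = 1554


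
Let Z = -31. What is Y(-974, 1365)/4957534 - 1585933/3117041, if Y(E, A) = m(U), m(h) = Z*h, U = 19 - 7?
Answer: -3931738154237/7726418368447 ≈ -0.50887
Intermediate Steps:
U = 12
m(h) = -31*h
Y(E, A) = -372 (Y(E, A) = -31*12 = -372)
Y(-974, 1365)/4957534 - 1585933/3117041 = -372/4957534 - 1585933/3117041 = -372*1/4957534 - 1585933*1/3117041 = -186/2478767 - 1585933/3117041 = -3931738154237/7726418368447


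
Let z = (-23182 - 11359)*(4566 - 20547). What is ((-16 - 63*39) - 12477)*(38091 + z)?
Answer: -8252965289400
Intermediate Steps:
z = 551999721 (z = -34541*(-15981) = 551999721)
((-16 - 63*39) - 12477)*(38091 + z) = ((-16 - 63*39) - 12477)*(38091 + 551999721) = ((-16 - 2457) - 12477)*552037812 = (-2473 - 12477)*552037812 = -14950*552037812 = -8252965289400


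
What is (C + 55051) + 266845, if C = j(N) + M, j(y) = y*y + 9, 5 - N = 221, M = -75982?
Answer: 292579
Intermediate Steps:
N = -216 (N = 5 - 1*221 = 5 - 221 = -216)
j(y) = 9 + y² (j(y) = y² + 9 = 9 + y²)
C = -29317 (C = (9 + (-216)²) - 75982 = (9 + 46656) - 75982 = 46665 - 75982 = -29317)
(C + 55051) + 266845 = (-29317 + 55051) + 266845 = 25734 + 266845 = 292579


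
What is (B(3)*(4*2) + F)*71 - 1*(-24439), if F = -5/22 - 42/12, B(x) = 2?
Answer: 278414/11 ≈ 25310.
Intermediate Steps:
F = -41/11 (F = -5*1/22 - 42*1/12 = -5/22 - 7/2 = -41/11 ≈ -3.7273)
(B(3)*(4*2) + F)*71 - 1*(-24439) = (2*(4*2) - 41/11)*71 - 1*(-24439) = (2*8 - 41/11)*71 + 24439 = (16 - 41/11)*71 + 24439 = (135/11)*71 + 24439 = 9585/11 + 24439 = 278414/11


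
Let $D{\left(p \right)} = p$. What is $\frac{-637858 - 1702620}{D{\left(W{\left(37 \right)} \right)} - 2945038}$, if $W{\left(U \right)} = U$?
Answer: $\frac{2340478}{2945001} \approx 0.79473$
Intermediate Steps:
$\frac{-637858 - 1702620}{D{\left(W{\left(37 \right)} \right)} - 2945038} = \frac{-637858 - 1702620}{37 - 2945038} = \frac{-637858 - 1702620}{-2945001} = \left(-2340478\right) \left(- \frac{1}{2945001}\right) = \frac{2340478}{2945001}$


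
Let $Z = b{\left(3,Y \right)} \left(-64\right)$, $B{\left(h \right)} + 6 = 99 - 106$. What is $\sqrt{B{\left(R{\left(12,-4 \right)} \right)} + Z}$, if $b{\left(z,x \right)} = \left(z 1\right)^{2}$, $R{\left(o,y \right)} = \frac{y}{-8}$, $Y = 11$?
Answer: $i \sqrt{589} \approx 24.269 i$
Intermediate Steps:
$R{\left(o,y \right)} = - \frac{y}{8}$ ($R{\left(o,y \right)} = y \left(- \frac{1}{8}\right) = - \frac{y}{8}$)
$B{\left(h \right)} = -13$ ($B{\left(h \right)} = -6 + \left(99 - 106\right) = -6 - 7 = -13$)
$b{\left(z,x \right)} = z^{2}$
$Z = -576$ ($Z = 3^{2} \left(-64\right) = 9 \left(-64\right) = -576$)
$\sqrt{B{\left(R{\left(12,-4 \right)} \right)} + Z} = \sqrt{-13 - 576} = \sqrt{-589} = i \sqrt{589}$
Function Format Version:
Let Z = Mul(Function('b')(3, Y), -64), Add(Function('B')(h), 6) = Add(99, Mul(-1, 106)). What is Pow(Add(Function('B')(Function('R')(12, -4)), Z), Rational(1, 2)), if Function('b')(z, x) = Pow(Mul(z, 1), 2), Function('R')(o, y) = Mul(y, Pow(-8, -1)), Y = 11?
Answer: Mul(I, Pow(589, Rational(1, 2))) ≈ Mul(24.269, I)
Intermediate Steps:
Function('R')(o, y) = Mul(Rational(-1, 8), y) (Function('R')(o, y) = Mul(y, Rational(-1, 8)) = Mul(Rational(-1, 8), y))
Function('B')(h) = -13 (Function('B')(h) = Add(-6, Add(99, Mul(-1, 106))) = Add(-6, Add(99, -106)) = Add(-6, -7) = -13)
Function('b')(z, x) = Pow(z, 2)
Z = -576 (Z = Mul(Pow(3, 2), -64) = Mul(9, -64) = -576)
Pow(Add(Function('B')(Function('R')(12, -4)), Z), Rational(1, 2)) = Pow(Add(-13, -576), Rational(1, 2)) = Pow(-589, Rational(1, 2)) = Mul(I, Pow(589, Rational(1, 2)))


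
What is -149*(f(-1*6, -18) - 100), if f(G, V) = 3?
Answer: 14453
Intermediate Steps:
-149*(f(-1*6, -18) - 100) = -149*(3 - 100) = -149*(-97) = 14453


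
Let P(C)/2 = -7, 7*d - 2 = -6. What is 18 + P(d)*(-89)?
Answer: 1264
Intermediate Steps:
d = -4/7 (d = 2/7 + (⅐)*(-6) = 2/7 - 6/7 = -4/7 ≈ -0.57143)
P(C) = -14 (P(C) = 2*(-7) = -14)
18 + P(d)*(-89) = 18 - 14*(-89) = 18 + 1246 = 1264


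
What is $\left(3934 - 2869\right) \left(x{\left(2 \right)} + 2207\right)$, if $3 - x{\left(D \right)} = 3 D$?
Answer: $2347260$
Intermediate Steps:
$x{\left(D \right)} = 3 - 3 D$
$\left(3934 - 2869\right) \left(x{\left(2 \right)} + 2207\right) = \left(3934 - 2869\right) \left(\left(3 - 6\right) + 2207\right) = 1065 \left(\left(3 - 6\right) + 2207\right) = 1065 \left(-3 + 2207\right) = 1065 \cdot 2204 = 2347260$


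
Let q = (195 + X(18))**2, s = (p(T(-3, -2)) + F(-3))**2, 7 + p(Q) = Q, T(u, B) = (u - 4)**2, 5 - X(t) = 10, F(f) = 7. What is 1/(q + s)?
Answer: 1/38501 ≈ 2.5973e-5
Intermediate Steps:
X(t) = -5 (X(t) = 5 - 1*10 = 5 - 10 = -5)
T(u, B) = (-4 + u)**2
p(Q) = -7 + Q
s = 2401 (s = ((-7 + (-4 - 3)**2) + 7)**2 = ((-7 + (-7)**2) + 7)**2 = ((-7 + 49) + 7)**2 = (42 + 7)**2 = 49**2 = 2401)
q = 36100 (q = (195 - 5)**2 = 190**2 = 36100)
1/(q + s) = 1/(36100 + 2401) = 1/38501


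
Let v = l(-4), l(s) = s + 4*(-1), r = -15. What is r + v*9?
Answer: -87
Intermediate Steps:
l(s) = -4 + s (l(s) = s - 4 = -4 + s)
v = -8 (v = -4 - 4 = -8)
r + v*9 = -15 - 8*9 = -15 - 72 = -87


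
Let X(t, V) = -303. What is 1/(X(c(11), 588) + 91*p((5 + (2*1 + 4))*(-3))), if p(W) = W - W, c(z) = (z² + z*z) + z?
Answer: -1/303 ≈ -0.0033003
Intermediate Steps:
c(z) = z + 2*z² (c(z) = (z² + z²) + z = 2*z² + z = z + 2*z²)
p(W) = 0
1/(X(c(11), 588) + 91*p((5 + (2*1 + 4))*(-3))) = 1/(-303 + 91*0) = 1/(-303 + 0) = 1/(-303) = -1/303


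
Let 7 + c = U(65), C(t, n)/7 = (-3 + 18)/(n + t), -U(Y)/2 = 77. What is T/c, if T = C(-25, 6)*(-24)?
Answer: -360/437 ≈ -0.82380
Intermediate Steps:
U(Y) = -154 (U(Y) = -2*77 = -154)
C(t, n) = 105/(n + t) (C(t, n) = 7*((-3 + 18)/(n + t)) = 7*(15/(n + t)) = 105/(n + t))
c = -161 (c = -7 - 154 = -161)
T = 2520/19 (T = (105/(6 - 25))*(-24) = (105/(-19))*(-24) = (105*(-1/19))*(-24) = -105/19*(-24) = 2520/19 ≈ 132.63)
T/c = (2520/19)/(-161) = (2520/19)*(-1/161) = -360/437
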